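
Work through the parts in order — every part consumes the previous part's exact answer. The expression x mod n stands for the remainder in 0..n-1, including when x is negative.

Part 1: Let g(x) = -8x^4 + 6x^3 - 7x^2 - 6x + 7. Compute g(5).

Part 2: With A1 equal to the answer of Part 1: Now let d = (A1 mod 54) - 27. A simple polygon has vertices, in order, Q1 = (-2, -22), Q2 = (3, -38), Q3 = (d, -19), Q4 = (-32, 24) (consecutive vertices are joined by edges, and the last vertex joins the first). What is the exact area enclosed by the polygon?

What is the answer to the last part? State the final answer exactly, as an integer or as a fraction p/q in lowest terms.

Part 1: -8*(5)^4 + 6*(5)^3 - 7*(5)^2 - 6*(5)^1 + 7 = (-5000) + (750) + (-175) + (-30) + (7) = -4448; answer -4448
Part 2: A1 = -4448; d = 7; cross terms: (-2*-38 - 3*-22)=142, (3*-19 - 7*-38)=209, (7*24 - -32*-19)=-440, (-32*-22 - -2*24)=752; twice the area = |663| = 663; area = 663/2; answer 663/2

663/2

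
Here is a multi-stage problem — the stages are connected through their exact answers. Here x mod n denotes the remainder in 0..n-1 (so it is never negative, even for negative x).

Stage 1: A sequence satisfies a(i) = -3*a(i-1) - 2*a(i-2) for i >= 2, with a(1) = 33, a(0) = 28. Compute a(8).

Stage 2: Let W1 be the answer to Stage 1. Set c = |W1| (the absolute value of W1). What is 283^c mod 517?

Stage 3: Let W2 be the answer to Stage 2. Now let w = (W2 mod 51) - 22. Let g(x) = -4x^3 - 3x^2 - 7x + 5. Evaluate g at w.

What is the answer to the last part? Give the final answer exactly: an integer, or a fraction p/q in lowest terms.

Stage 1: a(2) = -3*(33) - 2*(28) = -155; iterating: a(2)=-155, a(3)=399, a(4)=-887, a(5)=1863, a(6)=-3815, a(7)=7719, a(8)=-15527; answer -15527
Stage 2: W1 = -15527; c = 15527; squarings mod 517: 283^1=283, 283^2=471, 283^4=48, 283^8=236, 283^16=377, 283^32=471, 283^64=48, 283^128=236, 283^256=377, 283^512=471, 283^1024=48, 283^2048=236, 283^4096=377, 283^8192=471; 283^15527 = 283^1 * 283^2 * 283^4 * 283^32 * 283^128 * 283^1024 * 283^2048 * 283^4096 * 283^8192 = 189 (mod 517); answer 189
Stage 3: W2 = 189; w = 14; -4*(14)^3 - 3*(14)^2 - 7*(14)^1 + 5 = (-10976) + (-588) + (-98) + (5) = -11657; answer -11657

-11657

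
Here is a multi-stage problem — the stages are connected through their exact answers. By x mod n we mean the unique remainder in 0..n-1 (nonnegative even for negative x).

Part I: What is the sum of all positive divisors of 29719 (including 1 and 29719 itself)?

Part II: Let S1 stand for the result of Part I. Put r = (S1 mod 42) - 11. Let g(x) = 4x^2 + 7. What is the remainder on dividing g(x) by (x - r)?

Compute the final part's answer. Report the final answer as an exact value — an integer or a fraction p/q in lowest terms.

Part I: 29719 = 113 * 263; sigma = (1 + 113) * (1 + 263) = 114 * 264 = 30096; answer 30096
Part II: S1 = 30096; r = 13; remainder = value at the root: 4*(13)^2 + 7 = (676) + (7) = 683; answer 683

683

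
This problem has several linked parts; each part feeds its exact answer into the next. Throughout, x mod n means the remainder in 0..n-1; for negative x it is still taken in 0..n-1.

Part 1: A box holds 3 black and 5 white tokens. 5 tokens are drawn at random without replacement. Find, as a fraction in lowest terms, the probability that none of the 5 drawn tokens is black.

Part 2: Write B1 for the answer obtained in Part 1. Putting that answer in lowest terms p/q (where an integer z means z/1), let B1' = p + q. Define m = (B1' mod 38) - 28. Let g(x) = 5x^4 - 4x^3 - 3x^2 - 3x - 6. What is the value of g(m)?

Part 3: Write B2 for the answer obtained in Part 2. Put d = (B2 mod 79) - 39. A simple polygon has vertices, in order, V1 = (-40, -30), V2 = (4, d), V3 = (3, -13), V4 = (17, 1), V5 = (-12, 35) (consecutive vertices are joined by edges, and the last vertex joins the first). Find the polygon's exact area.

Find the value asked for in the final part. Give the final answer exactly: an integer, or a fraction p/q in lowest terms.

Part 1: total draws C(8,5) = 56; favorable C(5,5) = 1; P = 1/56; answer 1/56
Part 2: B1 = 1/56; threaded value p + q = 57; m = -9; 5*(-9)^4 - 4*(-9)^3 - 3*(-9)^2 - 3*(-9)^1 - 6 = (32805) + (2916) + (-243) + (27) + (-6) = 35499; answer 35499
Part 3: B2 = 35499; d = -11; cross terms: (-40*-11 - 4*-30)=560, (4*-13 - 3*-11)=-19, (3*1 - 17*-13)=224, (17*35 - -12*1)=607, (-12*-30 - -40*35)=1760; twice the area = |3132| = 3132; area = 1566; answer 1566

1566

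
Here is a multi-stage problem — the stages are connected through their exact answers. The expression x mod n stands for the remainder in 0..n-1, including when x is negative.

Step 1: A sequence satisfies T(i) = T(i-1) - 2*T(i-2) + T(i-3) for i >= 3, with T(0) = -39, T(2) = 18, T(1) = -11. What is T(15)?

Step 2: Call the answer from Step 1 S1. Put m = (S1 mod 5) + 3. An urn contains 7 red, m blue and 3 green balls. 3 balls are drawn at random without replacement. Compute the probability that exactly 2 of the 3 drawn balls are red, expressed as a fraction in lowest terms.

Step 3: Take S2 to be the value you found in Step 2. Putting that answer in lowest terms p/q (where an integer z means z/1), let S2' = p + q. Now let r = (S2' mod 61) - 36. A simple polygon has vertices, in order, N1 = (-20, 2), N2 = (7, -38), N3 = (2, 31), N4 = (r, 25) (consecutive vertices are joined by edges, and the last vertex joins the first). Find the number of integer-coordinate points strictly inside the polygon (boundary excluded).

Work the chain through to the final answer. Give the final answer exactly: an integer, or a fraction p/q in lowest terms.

Step 1: T(3) = 1*(18) - 2*(-11) + 1*(-39) = 1; iterating: T(3)=1, T(4)=-46, T(5)=-30, T(6)=63, T(7)=77, T(8)=-79, T(9)=-170, T(10)=65, T(11)=326, T(12)=26, T(13)=-561, T(14)=-287, T(15)=861; answer 861
Step 2: S1 = 861; m = 4; total draws C(14,3) = 364; favorable C(7,2)*C(7,1) = 147; P = 21/52; answer 21/52
Step 3: S2 = 21/52; threaded value p + q = 73; r = -24; cross terms: (-20*-38 - 7*2)=746, (7*31 - 2*-38)=293, (2*25 - -24*31)=794, (-24*2 - -20*25)=452; twice the area = |2285| = 2285; area = 2285/2; boundary points = 1 + 1 + 2 + 1 = 5; strictly interior points = area - boundary/2 + 1 = 1141; answer 1141

1141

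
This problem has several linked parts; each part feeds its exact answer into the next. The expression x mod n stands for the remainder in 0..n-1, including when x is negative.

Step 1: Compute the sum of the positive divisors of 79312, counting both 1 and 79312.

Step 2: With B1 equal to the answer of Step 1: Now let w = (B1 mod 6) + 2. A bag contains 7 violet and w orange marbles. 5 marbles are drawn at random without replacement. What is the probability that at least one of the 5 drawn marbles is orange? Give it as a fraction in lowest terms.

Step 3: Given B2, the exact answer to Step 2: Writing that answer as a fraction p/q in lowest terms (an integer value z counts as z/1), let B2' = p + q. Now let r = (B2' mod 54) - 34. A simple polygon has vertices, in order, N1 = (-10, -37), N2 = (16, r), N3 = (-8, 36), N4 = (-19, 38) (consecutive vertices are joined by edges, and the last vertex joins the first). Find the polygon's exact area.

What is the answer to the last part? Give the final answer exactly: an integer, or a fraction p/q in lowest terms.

Step 1: 79312 = 2^4 * 4957; sigma = (1 + 2 + 4 + 8 + 16) * (1 + 4957) = 31 * 4958 = 153698; answer 153698
Step 2: B1 = 153698; w = 4; total draws C(11,5) = 462; complement C(7,5) = 21; favorable 462 - 21 = 441; P = 21/22; answer 21/22
Step 3: B2 = 21/22; threaded value p + q = 43; r = 9; cross terms: (-10*9 - 16*-37)=502, (16*36 - -8*9)=648, (-8*38 - -19*36)=380, (-19*-37 - -10*38)=1083; twice the area = |2613| = 2613; area = 2613/2; answer 2613/2

2613/2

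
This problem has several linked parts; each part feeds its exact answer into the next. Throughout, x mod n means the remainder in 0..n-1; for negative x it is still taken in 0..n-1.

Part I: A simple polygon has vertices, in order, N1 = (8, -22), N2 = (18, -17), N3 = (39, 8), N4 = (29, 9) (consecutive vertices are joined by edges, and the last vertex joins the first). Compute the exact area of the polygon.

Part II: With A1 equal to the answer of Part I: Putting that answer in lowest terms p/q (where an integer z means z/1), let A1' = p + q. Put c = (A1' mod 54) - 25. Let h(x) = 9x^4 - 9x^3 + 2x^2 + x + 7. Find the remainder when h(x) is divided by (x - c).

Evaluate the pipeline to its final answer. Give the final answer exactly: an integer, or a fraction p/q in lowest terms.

Part I: cross terms: (8*-17 - 18*-22)=260, (18*8 - 39*-17)=807, (39*9 - 29*8)=119, (29*-22 - 8*9)=-710; twice the area = |476| = 476; area = 238; answer 238
Part II: A1 = 238; threaded value p + q = 239; c = -2; remainder = value at the root: 9*(-2)^4 - 9*(-2)^3 + 2*(-2)^2 + 1*(-2)^1 + 7 = (144) + (72) + (8) + (-2) + (7) = 229; answer 229

229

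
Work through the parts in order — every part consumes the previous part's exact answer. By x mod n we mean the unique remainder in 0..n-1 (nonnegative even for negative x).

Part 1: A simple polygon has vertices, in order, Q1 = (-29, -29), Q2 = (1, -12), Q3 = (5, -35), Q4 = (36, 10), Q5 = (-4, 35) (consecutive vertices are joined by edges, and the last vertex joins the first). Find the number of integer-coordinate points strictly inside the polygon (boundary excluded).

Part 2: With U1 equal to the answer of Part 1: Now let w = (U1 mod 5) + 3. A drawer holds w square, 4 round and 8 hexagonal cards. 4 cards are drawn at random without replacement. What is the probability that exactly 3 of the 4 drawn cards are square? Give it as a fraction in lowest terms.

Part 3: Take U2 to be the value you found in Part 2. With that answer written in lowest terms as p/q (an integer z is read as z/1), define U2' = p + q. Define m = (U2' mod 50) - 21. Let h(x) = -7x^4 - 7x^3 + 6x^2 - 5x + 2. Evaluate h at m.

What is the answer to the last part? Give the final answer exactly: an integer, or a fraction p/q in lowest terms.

-428462

Part 1: cross terms: (-29*-12 - 1*-29)=377, (1*-35 - 5*-12)=25, (5*10 - 36*-35)=1310, (36*35 - -4*10)=1300, (-4*-29 - -29*35)=1131; twice the area = |4143| = 4143; area = 4143/2; boundary points = 1 + 1 + 1 + 5 + 1 = 9; strictly interior points = area - boundary/2 + 1 = 2068; answer 2068
Part 2: U1 = 2068; w = 6; total draws C(18,4) = 3060; favorable C(6,3)*C(12,1) = 240; P = 4/51; answer 4/51
Part 3: U2 = 4/51; threaded value p + q = 55; m = -16; -7*(-16)^4 - 7*(-16)^3 + 6*(-16)^2 - 5*(-16)^1 + 2 = (-458752) + (28672) + (1536) + (80) + (2) = -428462; answer -428462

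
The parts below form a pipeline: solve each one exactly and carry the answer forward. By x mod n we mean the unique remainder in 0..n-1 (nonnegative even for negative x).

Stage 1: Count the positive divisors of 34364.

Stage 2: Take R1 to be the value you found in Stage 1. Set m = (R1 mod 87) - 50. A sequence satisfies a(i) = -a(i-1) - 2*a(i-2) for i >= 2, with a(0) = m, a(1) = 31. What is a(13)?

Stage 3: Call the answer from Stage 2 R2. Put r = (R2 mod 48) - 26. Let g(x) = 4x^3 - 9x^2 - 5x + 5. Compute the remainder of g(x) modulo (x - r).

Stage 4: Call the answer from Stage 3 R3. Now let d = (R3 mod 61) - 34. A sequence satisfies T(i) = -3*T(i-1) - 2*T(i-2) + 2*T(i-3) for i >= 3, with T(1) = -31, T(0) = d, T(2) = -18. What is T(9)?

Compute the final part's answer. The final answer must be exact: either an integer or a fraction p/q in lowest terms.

Stage 1: 34364 = 2^2 * 11^2 * 71; number of divisors = (2+1) * (2+1) * (1+1) = 18; answer 18
Stage 2: R1 = 18; m = -32; a(2) = -1*(31) - 2*(-32) = 33; iterating: a(2)=33, a(3)=-95, a(4)=29, a(5)=161, a(6)=-219, a(7)=-103, a(8)=541, a(9)=-335, a(10)=-747, a(11)=1417, a(12)=77, a(13)=-2911; answer -2911
Stage 3: R2 = -2911; r = -9; remainder = value at the root: 4*(-9)^3 - 9*(-9)^2 - 5*(-9)^1 + 5 = (-2916) + (-729) + (45) + (5) = -3595; answer -3595
Stage 4: R3 = -3595; d = -30; T(3) = -3*(-18) - 2*(-31) + 2*(-30) = 56; iterating: T(3)=56, T(4)=-194, T(5)=434, T(6)=-802, T(7)=1150, T(8)=-978, T(9)=-970; answer -970

-970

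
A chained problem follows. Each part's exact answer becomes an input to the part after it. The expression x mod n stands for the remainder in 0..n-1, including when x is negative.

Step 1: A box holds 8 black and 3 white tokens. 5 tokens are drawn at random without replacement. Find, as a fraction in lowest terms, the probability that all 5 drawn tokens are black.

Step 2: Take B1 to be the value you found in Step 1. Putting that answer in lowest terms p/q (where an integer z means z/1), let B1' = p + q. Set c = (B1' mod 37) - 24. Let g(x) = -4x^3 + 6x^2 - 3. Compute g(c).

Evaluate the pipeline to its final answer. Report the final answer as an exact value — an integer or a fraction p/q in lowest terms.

Step 1: total draws C(11,5) = 462; favorable C(8,5) = 56; P = 4/33; answer 4/33
Step 2: B1 = 4/33; threaded value p + q = 37; c = -24; -4*(-24)^3 + 6*(-24)^2 - 3 = (55296) + (3456) + (-3) = 58749; answer 58749

58749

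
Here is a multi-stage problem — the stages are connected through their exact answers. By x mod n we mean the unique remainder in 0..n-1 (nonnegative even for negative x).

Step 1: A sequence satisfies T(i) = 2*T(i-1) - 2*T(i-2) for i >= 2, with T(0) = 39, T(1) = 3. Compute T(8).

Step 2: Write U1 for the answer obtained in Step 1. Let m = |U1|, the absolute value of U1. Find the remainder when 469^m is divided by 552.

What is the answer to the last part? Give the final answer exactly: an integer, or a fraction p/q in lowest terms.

289

Step 1: T(2) = 2*(3) - 2*(39) = -72; iterating: T(2)=-72, T(3)=-150, T(4)=-156, T(5)=-12, T(6)=288, T(7)=600, T(8)=624; answer 624
Step 2: U1 = 624; m = 624; squarings mod 552: 469^1=469, 469^2=265, 469^4=121, 469^8=289, 469^16=169, 469^32=409, 469^64=25, 469^128=73, 469^256=361, 469^512=49; 469^624 = 469^16 * 469^32 * 469^64 * 469^512 = 289 (mod 552); answer 289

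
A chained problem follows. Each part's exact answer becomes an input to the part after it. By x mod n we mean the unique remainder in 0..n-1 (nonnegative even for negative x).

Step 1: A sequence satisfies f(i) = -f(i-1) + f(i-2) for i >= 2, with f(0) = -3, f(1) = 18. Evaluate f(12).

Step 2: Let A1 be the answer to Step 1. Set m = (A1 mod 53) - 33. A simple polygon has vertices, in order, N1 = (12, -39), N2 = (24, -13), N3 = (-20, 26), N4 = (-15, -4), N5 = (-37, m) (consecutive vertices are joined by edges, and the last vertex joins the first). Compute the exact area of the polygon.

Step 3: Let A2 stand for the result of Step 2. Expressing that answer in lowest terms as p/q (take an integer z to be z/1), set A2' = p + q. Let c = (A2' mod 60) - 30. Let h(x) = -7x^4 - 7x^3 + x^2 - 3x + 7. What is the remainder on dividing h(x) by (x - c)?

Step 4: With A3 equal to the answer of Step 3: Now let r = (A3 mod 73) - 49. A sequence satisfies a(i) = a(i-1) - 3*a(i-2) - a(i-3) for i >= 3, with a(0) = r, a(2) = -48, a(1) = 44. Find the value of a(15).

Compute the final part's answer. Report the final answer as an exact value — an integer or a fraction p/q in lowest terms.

121260

Step 1: f(2) = -1*(18) + 1*(-3) = -21; iterating: f(2)=-21, f(3)=39, f(4)=-60, f(5)=99, f(6)=-159, f(7)=258, f(8)=-417, f(9)=675, f(10)=-1092, f(11)=1767, f(12)=-2859; answer -2859
Step 2: A1 = -2859; m = -30; cross terms: (12*-13 - 24*-39)=780, (24*26 - -20*-13)=364, (-20*-4 - -15*26)=470, (-15*-30 - -37*-4)=302, (-37*-39 - 12*-30)=1803; twice the area = |3719| = 3719; area = 3719/2; answer 3719/2
Step 3: A2 = 3719/2; threaded value p + q = 3721; c = -29; remainder = value at the root: -7*(-29)^4 - 7*(-29)^3 + 1*(-29)^2 - 3*(-29)^1 + 7 = (-4950967) + (170723) + (841) + (87) + (7) = -4779309; answer -4779309
Step 4: A3 = -4779309; r = -48; a(3) = 1*(-48) - 3*(44) - 1*(-48) = -132; iterating: a(3)=-132, a(4)=-32, a(5)=412, a(6)=640, a(7)=-564, a(8)=-2896, a(9)=-1844, a(10)=7408, a(11)=15836, a(12)=-4544, a(13)=-59460, a(14)=-61664, a(15)=121260; answer 121260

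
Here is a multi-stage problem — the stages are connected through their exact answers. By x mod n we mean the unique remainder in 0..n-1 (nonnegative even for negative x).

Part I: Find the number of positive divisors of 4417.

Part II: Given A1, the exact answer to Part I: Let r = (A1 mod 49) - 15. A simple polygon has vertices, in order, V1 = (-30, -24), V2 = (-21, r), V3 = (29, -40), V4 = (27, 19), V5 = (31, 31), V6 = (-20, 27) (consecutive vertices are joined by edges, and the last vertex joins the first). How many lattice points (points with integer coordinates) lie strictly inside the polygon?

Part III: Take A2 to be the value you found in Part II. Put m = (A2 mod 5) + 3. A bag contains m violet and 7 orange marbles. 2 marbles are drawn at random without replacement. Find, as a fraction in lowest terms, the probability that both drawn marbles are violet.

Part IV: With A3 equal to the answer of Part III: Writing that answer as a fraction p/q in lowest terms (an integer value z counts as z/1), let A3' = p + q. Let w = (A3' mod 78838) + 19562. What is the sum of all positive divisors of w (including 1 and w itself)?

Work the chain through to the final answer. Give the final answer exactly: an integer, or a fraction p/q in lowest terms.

54777

Part I: 4417 = 7 * 631; number of divisors = (1+1) * (1+1) = 4; answer 4
Part II: A1 = 4; r = -11; cross terms: (-30*-11 - -21*-24)=-174, (-21*-40 - 29*-11)=1159, (29*19 - 27*-40)=1631, (27*31 - 31*19)=248, (31*27 - -20*31)=1457, (-20*-24 - -30*27)=1290; twice the area = |5611| = 5611; area = 5611/2; boundary points = 1 + 1 + 1 + 4 + 1 + 1 = 9; strictly interior points = area - boundary/2 + 1 = 2802; answer 2802
Part III: A2 = 2802; m = 5; total draws C(12,2) = 66; favorable C(5,2) = 10; P = 5/33; answer 5/33
Part IV: A3 = 5/33; threaded value p + q = 38; w = 19600; 19600 = 2^4 * 5^2 * 7^2; sigma = (1 + 2 + 4 + 8 + 16) * (1 + 5 + 25) * (1 + 7 + 49) = 31 * 31 * 57 = 54777; answer 54777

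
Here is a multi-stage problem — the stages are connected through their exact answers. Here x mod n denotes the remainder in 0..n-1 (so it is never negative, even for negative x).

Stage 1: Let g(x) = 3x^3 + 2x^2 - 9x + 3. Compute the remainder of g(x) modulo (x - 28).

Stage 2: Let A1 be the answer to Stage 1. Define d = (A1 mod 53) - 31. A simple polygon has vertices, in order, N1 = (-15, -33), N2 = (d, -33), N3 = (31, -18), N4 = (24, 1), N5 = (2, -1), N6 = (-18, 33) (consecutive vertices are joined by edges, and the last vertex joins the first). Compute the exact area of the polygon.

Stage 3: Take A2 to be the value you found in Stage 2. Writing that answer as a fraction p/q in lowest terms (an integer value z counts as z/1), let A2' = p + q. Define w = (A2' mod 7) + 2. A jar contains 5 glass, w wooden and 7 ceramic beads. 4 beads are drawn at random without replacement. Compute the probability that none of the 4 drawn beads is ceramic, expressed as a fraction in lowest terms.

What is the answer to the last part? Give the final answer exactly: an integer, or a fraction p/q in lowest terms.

Stage 1: remainder = value at the root: 3*(28)^3 + 2*(28)^2 - 9*(28)^1 + 3 = (65856) + (1568) + (-252) + (3) = 67175; answer 67175
Stage 2: A1 = 67175; d = -7; cross terms: (-15*-33 - -7*-33)=264, (-7*-18 - 31*-33)=1149, (31*1 - 24*-18)=463, (24*-1 - 2*1)=-26, (2*33 - -18*-1)=48, (-18*-33 - -15*33)=1089; twice the area = |2987| = 2987; area = 2987/2; answer 2987/2
Stage 3: A2 = 2987/2; threaded value p + q = 2989; w = 2; total draws C(14,4) = 1001; favorable C(7,4) = 35; P = 5/143; answer 5/143

5/143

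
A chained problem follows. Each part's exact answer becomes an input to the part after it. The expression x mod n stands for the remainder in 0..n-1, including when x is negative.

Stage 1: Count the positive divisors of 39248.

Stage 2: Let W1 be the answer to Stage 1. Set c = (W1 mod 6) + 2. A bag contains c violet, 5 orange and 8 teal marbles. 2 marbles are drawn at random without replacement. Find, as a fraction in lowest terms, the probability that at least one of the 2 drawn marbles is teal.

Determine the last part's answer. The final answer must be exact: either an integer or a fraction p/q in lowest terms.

Stage 1: 39248 = 2^4 * 11 * 223; number of divisors = (4+1) * (1+1) * (1+1) = 20; answer 20
Stage 2: W1 = 20; c = 4; total draws C(17,2) = 136; complement C(9,2) = 36; favorable 136 - 36 = 100; P = 25/34; answer 25/34

25/34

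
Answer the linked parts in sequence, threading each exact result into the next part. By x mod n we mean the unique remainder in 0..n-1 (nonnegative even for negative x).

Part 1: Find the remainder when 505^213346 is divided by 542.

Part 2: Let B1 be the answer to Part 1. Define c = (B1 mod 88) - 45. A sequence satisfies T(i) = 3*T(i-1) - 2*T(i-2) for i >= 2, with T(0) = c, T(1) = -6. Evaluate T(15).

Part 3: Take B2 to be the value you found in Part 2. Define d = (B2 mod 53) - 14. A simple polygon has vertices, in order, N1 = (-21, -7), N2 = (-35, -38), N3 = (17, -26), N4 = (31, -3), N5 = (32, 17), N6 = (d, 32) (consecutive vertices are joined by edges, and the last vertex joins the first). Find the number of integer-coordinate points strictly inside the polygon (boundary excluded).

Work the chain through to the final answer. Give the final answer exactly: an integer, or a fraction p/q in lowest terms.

Part 1: squarings mod 542: 505^1=505, 505^2=285, 505^4=467, 505^8=205, 505^16=291, 505^32=129, 505^64=381, 505^128=447, 505^256=353, 505^512=491, 505^1024=433, 505^2048=499, 505^4096=223, 505^8192=407, 505^16384=339, 505^32768=17, 505^65536=289, 505^131072=53; 505^213346 = 505^2 * 505^32 * 505^64 * 505^256 * 505^16384 * 505^65536 * 505^131072 = 223 (mod 542); answer 223
Part 2: B1 = 223; c = 2; T(2) = 3*(-6) - 2*(2) = -22; iterating: T(2)=-22, T(3)=-54, T(4)=-118, T(5)=-246, T(6)=-502, T(7)=-1014, T(8)=-2038, T(9)=-4086, T(10)=-8182, T(11)=-16374, T(12)=-32758, T(13)=-65526, T(14)=-131062, T(15)=-262134; answer -262134
Part 3: B2 = -262134; d = -10; cross terms: (-21*-38 - -35*-7)=553, (-35*-26 - 17*-38)=1556, (17*-3 - 31*-26)=755, (31*17 - 32*-3)=623, (32*32 - -10*17)=1194, (-10*-7 - -21*32)=742; twice the area = |5423| = 5423; area = 5423/2; boundary points = 1 + 4 + 1 + 1 + 3 + 1 = 11; strictly interior points = area - boundary/2 + 1 = 2707; answer 2707

2707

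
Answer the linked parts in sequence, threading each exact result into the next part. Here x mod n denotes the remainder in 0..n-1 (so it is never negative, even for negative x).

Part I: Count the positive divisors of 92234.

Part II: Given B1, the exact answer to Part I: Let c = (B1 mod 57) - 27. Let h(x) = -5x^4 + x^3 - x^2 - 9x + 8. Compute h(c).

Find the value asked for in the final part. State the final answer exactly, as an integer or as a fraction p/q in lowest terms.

Part I: 92234 = 2 * 107 * 431; number of divisors = (1+1) * (1+1) * (1+1) = 8; answer 8
Part II: B1 = 8; c = -19; -5*(-19)^4 + 1*(-19)^3 - 1*(-19)^2 - 9*(-19)^1 + 8 = (-651605) + (-6859) + (-361) + (171) + (8) = -658646; answer -658646

-658646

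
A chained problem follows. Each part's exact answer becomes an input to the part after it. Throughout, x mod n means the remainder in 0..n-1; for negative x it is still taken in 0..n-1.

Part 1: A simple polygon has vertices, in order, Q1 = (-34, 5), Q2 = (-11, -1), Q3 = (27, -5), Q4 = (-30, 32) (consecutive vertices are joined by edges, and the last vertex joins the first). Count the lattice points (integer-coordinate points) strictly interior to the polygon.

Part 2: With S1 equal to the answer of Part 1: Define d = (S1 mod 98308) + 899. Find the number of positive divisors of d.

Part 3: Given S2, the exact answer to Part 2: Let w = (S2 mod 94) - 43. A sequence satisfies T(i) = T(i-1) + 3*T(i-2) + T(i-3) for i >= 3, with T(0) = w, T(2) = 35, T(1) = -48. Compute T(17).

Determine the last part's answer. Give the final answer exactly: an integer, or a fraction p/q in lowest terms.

-15774144

Part 1: cross terms: (-34*-1 - -11*5)=89, (-11*-5 - 27*-1)=82, (27*32 - -30*-5)=714, (-30*5 - -34*32)=938; twice the area = |1823| = 1823; area = 1823/2; boundary points = 1 + 2 + 1 + 1 = 5; strictly interior points = area - boundary/2 + 1 = 910; answer 910
Part 2: S1 = 910; d = 1809; 1809 = 3^3 * 67; number of divisors = (3+1) * (1+1) = 8; answer 8
Part 3: S2 = 8; w = -35; T(3) = 1*(35) + 3*(-48) + 1*(-35) = -144; iterating: T(3)=-144, T(4)=-87, T(5)=-484, T(6)=-889, T(7)=-2428, T(8)=-5579, T(9)=-13752, T(10)=-32917, T(11)=-79752, T(12)=-192255, T(13)=-464428, T(14)=-1120945, T(15)=-2706484, T(16)=-6533747, T(17)=-15774144; answer -15774144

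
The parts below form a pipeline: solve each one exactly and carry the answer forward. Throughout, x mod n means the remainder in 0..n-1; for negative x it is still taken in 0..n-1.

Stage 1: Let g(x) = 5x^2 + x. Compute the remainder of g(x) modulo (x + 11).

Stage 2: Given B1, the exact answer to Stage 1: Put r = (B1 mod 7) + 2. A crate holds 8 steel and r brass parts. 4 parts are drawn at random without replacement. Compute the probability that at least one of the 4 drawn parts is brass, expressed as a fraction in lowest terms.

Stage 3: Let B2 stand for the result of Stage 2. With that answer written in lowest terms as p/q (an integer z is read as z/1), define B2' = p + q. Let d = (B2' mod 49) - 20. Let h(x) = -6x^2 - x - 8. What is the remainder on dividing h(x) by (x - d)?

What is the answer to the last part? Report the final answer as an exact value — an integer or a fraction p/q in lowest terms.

-1934

Stage 1: remainder = value at the root: 5*(-11)^2 + 1*(-11)^1 = (605) + (-11) = 594; answer 594
Stage 2: B1 = 594; r = 8; total draws C(16,4) = 1820; complement C(8,4) = 70; favorable 1820 - 70 = 1750; P = 25/26; answer 25/26
Stage 3: B2 = 25/26; threaded value p + q = 51; d = -18; remainder = value at the root: -6*(-18)^2 - 1*(-18)^1 - 8 = (-1944) + (18) + (-8) = -1934; answer -1934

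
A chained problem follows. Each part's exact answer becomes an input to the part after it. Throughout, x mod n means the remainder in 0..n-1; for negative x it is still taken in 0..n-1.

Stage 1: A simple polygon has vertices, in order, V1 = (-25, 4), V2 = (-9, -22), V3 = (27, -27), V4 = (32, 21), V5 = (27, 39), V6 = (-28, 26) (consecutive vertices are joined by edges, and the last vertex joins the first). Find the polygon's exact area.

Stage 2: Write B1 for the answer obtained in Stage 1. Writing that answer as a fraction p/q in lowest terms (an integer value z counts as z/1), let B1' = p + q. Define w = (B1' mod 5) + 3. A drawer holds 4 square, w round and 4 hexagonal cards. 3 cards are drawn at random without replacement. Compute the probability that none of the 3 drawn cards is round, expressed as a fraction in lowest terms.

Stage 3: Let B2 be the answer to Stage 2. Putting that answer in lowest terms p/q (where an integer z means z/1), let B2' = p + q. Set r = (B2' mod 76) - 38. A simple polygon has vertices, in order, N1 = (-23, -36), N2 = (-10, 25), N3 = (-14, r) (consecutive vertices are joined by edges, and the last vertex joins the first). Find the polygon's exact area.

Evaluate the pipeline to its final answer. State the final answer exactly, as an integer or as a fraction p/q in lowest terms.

Stage 1: cross terms: (-25*-22 - -9*4)=586, (-9*-27 - 27*-22)=837, (27*21 - 32*-27)=1431, (32*39 - 27*21)=681, (27*26 - -28*39)=1794, (-28*4 - -25*26)=538; twice the area = |5867| = 5867; area = 5867/2; answer 5867/2
Stage 2: B1 = 5867/2; threaded value p + q = 5869; w = 7; total draws C(15,3) = 455; favorable C(8,3) = 56; P = 8/65; answer 8/65
Stage 3: B2 = 8/65; threaded value p + q = 73; r = 35; cross terms: (-23*25 - -10*-36)=-935, (-10*35 - -14*25)=0, (-14*-36 - -23*35)=1309; twice the area = |374| = 374; area = 187; answer 187

187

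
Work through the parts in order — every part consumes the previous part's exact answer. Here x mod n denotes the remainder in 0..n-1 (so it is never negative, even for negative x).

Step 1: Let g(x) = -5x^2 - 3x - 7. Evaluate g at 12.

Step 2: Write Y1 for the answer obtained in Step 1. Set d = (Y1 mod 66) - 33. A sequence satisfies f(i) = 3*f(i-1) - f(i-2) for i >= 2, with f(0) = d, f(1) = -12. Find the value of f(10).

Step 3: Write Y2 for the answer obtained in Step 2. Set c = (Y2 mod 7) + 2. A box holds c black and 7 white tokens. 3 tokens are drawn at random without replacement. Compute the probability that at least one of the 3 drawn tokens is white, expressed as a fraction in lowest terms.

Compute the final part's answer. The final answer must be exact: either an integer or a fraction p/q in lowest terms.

21/22

Step 1: -5*(12)^2 - 3*(12)^1 - 7 = (-720) + (-36) + (-7) = -763; answer -763
Step 2: Y1 = -763; d = -4; f(2) = 3*(-12) - 1*(-4) = -32; iterating: f(2)=-32, f(3)=-84, f(4)=-220, f(5)=-576, f(6)=-1508, f(7)=-3948, f(8)=-10336, f(9)=-27060, f(10)=-70844; answer -70844
Step 3: Y2 = -70844; c = 5; total draws C(12,3) = 220; complement C(5,3) = 10; favorable 220 - 10 = 210; P = 21/22; answer 21/22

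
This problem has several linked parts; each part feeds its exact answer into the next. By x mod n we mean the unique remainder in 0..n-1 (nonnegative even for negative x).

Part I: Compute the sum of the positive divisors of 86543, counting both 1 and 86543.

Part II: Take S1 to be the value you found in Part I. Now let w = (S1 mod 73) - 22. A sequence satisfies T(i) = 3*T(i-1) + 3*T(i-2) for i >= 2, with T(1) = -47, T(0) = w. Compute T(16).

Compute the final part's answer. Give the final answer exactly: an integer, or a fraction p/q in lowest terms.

Part I: 86543 = 37 * 2339; sigma = (1 + 37) * (1 + 2339) = 38 * 2340 = 88920; answer 88920
Part II: S1 = 88920; w = -16; T(2) = 3*(-47) + 3*(-16) = -189; iterating: T(2)=-189, T(3)=-708, T(4)=-2691, T(5)=-10197, T(6)=-38664, T(7)=-146583, T(8)=-555741, T(9)=-2106972, T(10)=-7988139, T(11)=-30285333, T(12)=-114820416, T(13)=-435317247, T(14)=-1650412989, T(15)=-6257190708, T(16)=-23722811091; answer -23722811091

-23722811091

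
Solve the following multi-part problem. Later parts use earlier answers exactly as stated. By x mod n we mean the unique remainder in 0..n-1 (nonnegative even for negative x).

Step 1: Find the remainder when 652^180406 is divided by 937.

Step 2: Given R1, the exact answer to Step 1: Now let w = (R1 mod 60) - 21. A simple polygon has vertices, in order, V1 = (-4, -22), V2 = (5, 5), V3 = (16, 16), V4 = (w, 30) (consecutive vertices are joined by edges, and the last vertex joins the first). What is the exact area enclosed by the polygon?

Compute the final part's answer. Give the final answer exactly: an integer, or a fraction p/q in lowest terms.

668

Step 1: squarings mod 937: 652^1=652, 652^2=643, 652^4=232, 652^8=415, 652^16=754, 652^32=694, 652^64=18, 652^128=324, 652^256=32, 652^512=87, 652^1024=73, 652^2048=644, 652^4096=582, 652^8192=467, 652^16384=705, 652^32768=415, 652^65536=754, 652^131072=694; 652^180406 = 652^2 * 652^4 * 652^16 * 652^32 * 652^128 * 652^16384 * 652^32768 * 652^131072 = 424 (mod 937); answer 424
Step 2: R1 = 424; w = -17; cross terms: (-4*5 - 5*-22)=90, (5*16 - 16*5)=0, (16*30 - -17*16)=752, (-17*-22 - -4*30)=494; twice the area = |1336| = 1336; area = 668; answer 668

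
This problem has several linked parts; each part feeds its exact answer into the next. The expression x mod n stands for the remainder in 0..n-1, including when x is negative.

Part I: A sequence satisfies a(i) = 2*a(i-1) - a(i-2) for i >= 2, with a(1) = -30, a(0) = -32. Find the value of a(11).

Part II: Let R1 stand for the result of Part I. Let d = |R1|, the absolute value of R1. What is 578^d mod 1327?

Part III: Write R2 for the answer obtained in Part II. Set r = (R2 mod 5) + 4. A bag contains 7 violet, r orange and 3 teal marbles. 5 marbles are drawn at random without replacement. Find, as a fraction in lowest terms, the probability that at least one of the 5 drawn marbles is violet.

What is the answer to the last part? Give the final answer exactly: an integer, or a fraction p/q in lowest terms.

Part I: a(2) = 2*(-30) - 1*(-32) = -28; iterating: a(2)=-28, a(3)=-26, a(4)=-24, a(5)=-22, a(6)=-20, a(7)=-18, a(8)=-16, a(9)=-14, a(10)=-12, a(11)=-10; answer -10
Part II: R1 = -10; d = 10; squarings mod 1327: 578^1=578, 578^2=1007, 578^4=221, 578^8=1069; 578^10 = 578^2 * 578^8 = 286 (mod 1327); answer 286
Part III: R2 = 286; r = 5; total draws C(15,5) = 3003; complement C(8,5) = 56; favorable 3003 - 56 = 2947; P = 421/429; answer 421/429

421/429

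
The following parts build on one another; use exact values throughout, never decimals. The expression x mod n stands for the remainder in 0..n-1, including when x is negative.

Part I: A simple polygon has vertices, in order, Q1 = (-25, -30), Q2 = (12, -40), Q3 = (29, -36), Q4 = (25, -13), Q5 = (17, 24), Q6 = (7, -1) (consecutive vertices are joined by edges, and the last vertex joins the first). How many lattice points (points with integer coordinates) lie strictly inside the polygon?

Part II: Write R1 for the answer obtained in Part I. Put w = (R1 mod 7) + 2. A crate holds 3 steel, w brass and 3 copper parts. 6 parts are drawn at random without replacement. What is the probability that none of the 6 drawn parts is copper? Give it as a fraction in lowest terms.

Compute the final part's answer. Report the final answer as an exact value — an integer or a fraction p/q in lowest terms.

1/11

Part I: cross terms: (-25*-40 - 12*-30)=1360, (12*-36 - 29*-40)=728, (29*-13 - 25*-36)=523, (25*24 - 17*-13)=821, (17*-1 - 7*24)=-185, (7*-30 - -25*-1)=-235; twice the area = |3012| = 3012; area = 1506; boundary points = 1 + 1 + 1 + 1 + 5 + 1 = 10; strictly interior points = area - boundary/2 + 1 = 1502; answer 1502
Part II: R1 = 1502; w = 6; total draws C(12,6) = 924; favorable C(9,6) = 84; P = 1/11; answer 1/11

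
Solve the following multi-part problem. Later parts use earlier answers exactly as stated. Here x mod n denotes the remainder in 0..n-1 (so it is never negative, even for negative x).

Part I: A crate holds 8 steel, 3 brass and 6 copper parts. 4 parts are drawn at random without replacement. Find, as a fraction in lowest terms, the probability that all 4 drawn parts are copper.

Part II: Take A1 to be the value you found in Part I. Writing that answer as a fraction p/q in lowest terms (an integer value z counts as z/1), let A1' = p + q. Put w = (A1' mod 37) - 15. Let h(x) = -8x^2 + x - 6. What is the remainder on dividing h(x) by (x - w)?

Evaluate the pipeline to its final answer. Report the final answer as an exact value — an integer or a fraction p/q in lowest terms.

Part I: total draws C(17,4) = 2380; favorable C(6,4) = 15; P = 3/476; answer 3/476
Part II: A1 = 3/476; threaded value p + q = 479; w = 20; remainder = value at the root: -8*(20)^2 + 1*(20)^1 - 6 = (-3200) + (20) + (-6) = -3186; answer -3186

-3186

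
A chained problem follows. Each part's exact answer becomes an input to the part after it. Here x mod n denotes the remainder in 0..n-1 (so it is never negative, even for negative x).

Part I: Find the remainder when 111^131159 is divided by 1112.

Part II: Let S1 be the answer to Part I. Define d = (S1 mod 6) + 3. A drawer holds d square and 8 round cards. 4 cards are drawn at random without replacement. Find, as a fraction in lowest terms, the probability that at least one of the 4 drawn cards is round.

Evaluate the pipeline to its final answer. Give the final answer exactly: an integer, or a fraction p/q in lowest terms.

986/1001

Part I: squarings mod 1112: 111^1=111, 111^2=89, 111^4=137, 111^8=977, 111^16=433, 111^32=673, 111^64=345, 111^128=41, 111^256=569, 111^512=169, 111^1024=761, 111^2048=881, 111^4096=1097, 111^8192=225, 111^16384=585, 111^32768=841, 111^65536=49, 111^131072=177; 111^131159 = 111^1 * 111^2 * 111^4 * 111^16 * 111^64 * 111^131072 = 1071 (mod 1112); answer 1071
Part II: S1 = 1071; d = 6; total draws C(14,4) = 1001; complement C(6,4) = 15; favorable 1001 - 15 = 986; P = 986/1001; answer 986/1001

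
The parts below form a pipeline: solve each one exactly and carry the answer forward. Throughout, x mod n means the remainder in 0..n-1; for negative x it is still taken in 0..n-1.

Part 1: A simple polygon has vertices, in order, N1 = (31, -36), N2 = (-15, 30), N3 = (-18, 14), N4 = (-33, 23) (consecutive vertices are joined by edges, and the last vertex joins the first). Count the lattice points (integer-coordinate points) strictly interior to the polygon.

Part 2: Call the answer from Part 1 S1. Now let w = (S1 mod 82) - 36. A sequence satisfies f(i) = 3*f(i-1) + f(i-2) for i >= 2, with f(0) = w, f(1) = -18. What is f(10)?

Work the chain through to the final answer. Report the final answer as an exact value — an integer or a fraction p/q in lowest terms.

-654336

Part 1: cross terms: (31*30 - -15*-36)=390, (-15*14 - -18*30)=330, (-18*23 - -33*14)=48, (-33*-36 - 31*23)=475; twice the area = |1243| = 1243; area = 1243/2; boundary points = 2 + 1 + 3 + 1 = 7; strictly interior points = area - boundary/2 + 1 = 619; answer 619
Part 2: S1 = 619; w = 9; f(2) = 3*(-18) + 1*(9) = -45; iterating: f(2)=-45, f(3)=-153, f(4)=-504, f(5)=-1665, f(6)=-5499, f(7)=-18162, f(8)=-59985, f(9)=-198117, f(10)=-654336; answer -654336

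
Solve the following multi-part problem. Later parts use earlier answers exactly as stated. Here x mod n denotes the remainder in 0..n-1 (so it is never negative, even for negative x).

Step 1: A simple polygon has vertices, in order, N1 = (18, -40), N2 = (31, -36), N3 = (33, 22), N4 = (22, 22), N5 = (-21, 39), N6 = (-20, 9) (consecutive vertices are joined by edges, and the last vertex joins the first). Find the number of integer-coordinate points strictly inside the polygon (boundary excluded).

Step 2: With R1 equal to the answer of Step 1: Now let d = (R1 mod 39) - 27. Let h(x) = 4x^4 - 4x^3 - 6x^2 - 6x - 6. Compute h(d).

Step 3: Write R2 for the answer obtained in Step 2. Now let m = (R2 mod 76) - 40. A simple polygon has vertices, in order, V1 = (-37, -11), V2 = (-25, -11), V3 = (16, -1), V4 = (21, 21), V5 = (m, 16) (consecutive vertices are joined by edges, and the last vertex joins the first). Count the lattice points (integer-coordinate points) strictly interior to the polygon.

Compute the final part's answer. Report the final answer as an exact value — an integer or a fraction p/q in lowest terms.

1410

Step 1: cross terms: (18*-36 - 31*-40)=592, (31*22 - 33*-36)=1870, (33*22 - 22*22)=242, (22*39 - -21*22)=1320, (-21*9 - -20*39)=591, (-20*-40 - 18*9)=638; twice the area = |5253| = 5253; area = 5253/2; boundary points = 1 + 2 + 11 + 1 + 1 + 1 = 17; strictly interior points = area - boundary/2 + 1 = 2619; answer 2619
Step 2: R1 = 2619; d = -21; 4*(-21)^4 - 4*(-21)^3 - 6*(-21)^2 - 6*(-21)^1 - 6 = (777924) + (37044) + (-2646) + (126) + (-6) = 812442; answer 812442
Step 3: R2 = 812442; m = -38; cross terms: (-37*-11 - -25*-11)=132, (-25*-1 - 16*-11)=201, (16*21 - 21*-1)=357, (21*16 - -38*21)=1134, (-38*-11 - -37*16)=1010; twice the area = |2834| = 2834; area = 1417; boundary points = 12 + 1 + 1 + 1 + 1 = 16; strictly interior points = area - boundary/2 + 1 = 1410; answer 1410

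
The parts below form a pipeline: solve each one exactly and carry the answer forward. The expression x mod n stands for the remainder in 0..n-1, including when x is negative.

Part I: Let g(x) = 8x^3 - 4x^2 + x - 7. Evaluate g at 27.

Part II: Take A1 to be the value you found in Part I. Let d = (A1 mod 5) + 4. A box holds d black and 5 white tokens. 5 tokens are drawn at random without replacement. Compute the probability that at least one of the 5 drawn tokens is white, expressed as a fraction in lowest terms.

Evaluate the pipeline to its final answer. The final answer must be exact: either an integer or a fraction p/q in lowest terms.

Part I: 8*(27)^3 - 4*(27)^2 + 1*(27)^1 - 7 = (157464) + (-2916) + (27) + (-7) = 154568; answer 154568
Part II: A1 = 154568; d = 7; total draws C(12,5) = 792; complement C(7,5) = 21; favorable 792 - 21 = 771; P = 257/264; answer 257/264

257/264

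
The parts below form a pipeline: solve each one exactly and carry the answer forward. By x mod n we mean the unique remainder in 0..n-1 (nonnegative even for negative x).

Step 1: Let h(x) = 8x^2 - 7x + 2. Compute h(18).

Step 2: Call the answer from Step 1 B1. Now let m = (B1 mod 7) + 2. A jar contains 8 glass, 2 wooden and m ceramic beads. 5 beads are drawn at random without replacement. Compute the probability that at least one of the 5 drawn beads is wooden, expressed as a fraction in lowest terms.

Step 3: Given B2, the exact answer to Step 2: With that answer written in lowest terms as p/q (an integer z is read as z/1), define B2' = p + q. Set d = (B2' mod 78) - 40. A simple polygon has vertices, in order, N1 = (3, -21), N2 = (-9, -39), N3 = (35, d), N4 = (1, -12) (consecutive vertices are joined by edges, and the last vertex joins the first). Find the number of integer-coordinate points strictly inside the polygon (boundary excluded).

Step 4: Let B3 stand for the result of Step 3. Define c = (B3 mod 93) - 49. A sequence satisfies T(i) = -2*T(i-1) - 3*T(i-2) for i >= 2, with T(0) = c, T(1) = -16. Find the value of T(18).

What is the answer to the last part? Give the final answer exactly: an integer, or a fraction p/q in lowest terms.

-111787

Step 1: 8*(18)^2 - 7*(18)^1 + 2 = (2592) + (-126) + (2) = 2468; answer 2468
Step 2: B1 = 2468; m = 6; total draws C(16,5) = 4368; complement C(14,5) = 2002; favorable 4368 - 2002 = 2366; P = 13/24; answer 13/24
Step 3: B2 = 13/24; threaded value p + q = 37; d = -3; cross terms: (3*-39 - -9*-21)=-306, (-9*-3 - 35*-39)=1392, (35*-12 - 1*-3)=-417, (1*-21 - 3*-12)=15; twice the area = |684| = 684; area = 342; boundary points = 6 + 4 + 1 + 1 = 12; strictly interior points = area - boundary/2 + 1 = 337; answer 337
Step 4: B3 = 337; c = 9; T(2) = -2*(-16) - 3*(9) = 5; iterating: T(2)=5, T(3)=38, T(4)=-91, T(5)=68, T(6)=137, T(7)=-478, T(8)=545, T(9)=344, T(10)=-2323, T(11)=3614, T(12)=-259, T(13)=-10324, T(14)=21425, T(15)=-11878, T(16)=-40519, T(17)=116672, T(18)=-111787; answer -111787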